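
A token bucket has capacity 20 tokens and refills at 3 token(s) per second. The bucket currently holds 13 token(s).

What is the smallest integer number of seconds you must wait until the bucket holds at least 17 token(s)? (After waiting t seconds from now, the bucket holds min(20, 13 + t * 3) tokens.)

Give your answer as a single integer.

Need 13 + t * 3 >= 17, so t >= 4/3.
Smallest integer t = ceil(4/3) = 2.

Answer: 2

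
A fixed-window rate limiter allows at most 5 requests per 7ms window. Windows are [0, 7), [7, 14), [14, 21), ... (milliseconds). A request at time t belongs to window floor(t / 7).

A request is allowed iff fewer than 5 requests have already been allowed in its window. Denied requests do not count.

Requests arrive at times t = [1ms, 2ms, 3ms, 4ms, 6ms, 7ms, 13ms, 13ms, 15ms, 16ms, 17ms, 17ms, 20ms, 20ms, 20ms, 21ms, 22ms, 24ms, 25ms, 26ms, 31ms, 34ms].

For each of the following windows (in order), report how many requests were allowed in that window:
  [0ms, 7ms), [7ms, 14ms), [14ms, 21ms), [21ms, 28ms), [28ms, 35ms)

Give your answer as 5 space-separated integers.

Answer: 5 3 5 5 2

Derivation:
Processing requests:
  req#1 t=1ms (window 0): ALLOW
  req#2 t=2ms (window 0): ALLOW
  req#3 t=3ms (window 0): ALLOW
  req#4 t=4ms (window 0): ALLOW
  req#5 t=6ms (window 0): ALLOW
  req#6 t=7ms (window 1): ALLOW
  req#7 t=13ms (window 1): ALLOW
  req#8 t=13ms (window 1): ALLOW
  req#9 t=15ms (window 2): ALLOW
  req#10 t=16ms (window 2): ALLOW
  req#11 t=17ms (window 2): ALLOW
  req#12 t=17ms (window 2): ALLOW
  req#13 t=20ms (window 2): ALLOW
  req#14 t=20ms (window 2): DENY
  req#15 t=20ms (window 2): DENY
  req#16 t=21ms (window 3): ALLOW
  req#17 t=22ms (window 3): ALLOW
  req#18 t=24ms (window 3): ALLOW
  req#19 t=25ms (window 3): ALLOW
  req#20 t=26ms (window 3): ALLOW
  req#21 t=31ms (window 4): ALLOW
  req#22 t=34ms (window 4): ALLOW

Allowed counts by window: 5 3 5 5 2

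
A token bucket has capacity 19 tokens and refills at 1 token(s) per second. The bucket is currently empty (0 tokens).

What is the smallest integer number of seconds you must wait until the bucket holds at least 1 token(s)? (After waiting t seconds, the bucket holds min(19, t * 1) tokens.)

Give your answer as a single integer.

Answer: 1

Derivation:
Need t * 1 >= 1, so t >= 1/1.
Smallest integer t = ceil(1/1) = 1.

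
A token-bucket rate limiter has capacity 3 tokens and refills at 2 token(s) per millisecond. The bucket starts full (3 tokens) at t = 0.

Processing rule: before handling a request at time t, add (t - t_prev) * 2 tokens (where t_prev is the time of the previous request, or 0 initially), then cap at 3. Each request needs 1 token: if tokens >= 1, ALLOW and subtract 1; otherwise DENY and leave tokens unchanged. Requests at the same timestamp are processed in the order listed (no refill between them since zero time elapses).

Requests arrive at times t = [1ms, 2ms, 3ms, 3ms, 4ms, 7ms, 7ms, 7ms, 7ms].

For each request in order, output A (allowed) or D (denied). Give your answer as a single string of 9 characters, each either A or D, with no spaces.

Simulating step by step:
  req#1 t=1ms: ALLOW
  req#2 t=2ms: ALLOW
  req#3 t=3ms: ALLOW
  req#4 t=3ms: ALLOW
  req#5 t=4ms: ALLOW
  req#6 t=7ms: ALLOW
  req#7 t=7ms: ALLOW
  req#8 t=7ms: ALLOW
  req#9 t=7ms: DENY

Answer: AAAAAAAAD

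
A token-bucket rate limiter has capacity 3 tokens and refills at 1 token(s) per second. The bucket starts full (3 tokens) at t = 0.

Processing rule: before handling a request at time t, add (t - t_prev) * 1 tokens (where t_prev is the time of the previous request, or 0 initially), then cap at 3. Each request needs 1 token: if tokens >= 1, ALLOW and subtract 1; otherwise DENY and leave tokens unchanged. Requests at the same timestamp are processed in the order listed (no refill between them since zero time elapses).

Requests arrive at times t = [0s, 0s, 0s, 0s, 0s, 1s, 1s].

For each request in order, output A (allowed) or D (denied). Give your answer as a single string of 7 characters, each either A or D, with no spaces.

Simulating step by step:
  req#1 t=0s: ALLOW
  req#2 t=0s: ALLOW
  req#3 t=0s: ALLOW
  req#4 t=0s: DENY
  req#5 t=0s: DENY
  req#6 t=1s: ALLOW
  req#7 t=1s: DENY

Answer: AAADDAD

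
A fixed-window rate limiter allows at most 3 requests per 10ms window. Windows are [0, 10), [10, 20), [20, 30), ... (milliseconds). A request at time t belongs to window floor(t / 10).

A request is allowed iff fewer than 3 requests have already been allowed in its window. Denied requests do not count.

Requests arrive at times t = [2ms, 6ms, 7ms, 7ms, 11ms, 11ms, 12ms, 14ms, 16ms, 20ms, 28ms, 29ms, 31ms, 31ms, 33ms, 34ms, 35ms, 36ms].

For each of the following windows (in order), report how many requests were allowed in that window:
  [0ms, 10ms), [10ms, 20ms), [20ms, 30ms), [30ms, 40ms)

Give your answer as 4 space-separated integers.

Processing requests:
  req#1 t=2ms (window 0): ALLOW
  req#2 t=6ms (window 0): ALLOW
  req#3 t=7ms (window 0): ALLOW
  req#4 t=7ms (window 0): DENY
  req#5 t=11ms (window 1): ALLOW
  req#6 t=11ms (window 1): ALLOW
  req#7 t=12ms (window 1): ALLOW
  req#8 t=14ms (window 1): DENY
  req#9 t=16ms (window 1): DENY
  req#10 t=20ms (window 2): ALLOW
  req#11 t=28ms (window 2): ALLOW
  req#12 t=29ms (window 2): ALLOW
  req#13 t=31ms (window 3): ALLOW
  req#14 t=31ms (window 3): ALLOW
  req#15 t=33ms (window 3): ALLOW
  req#16 t=34ms (window 3): DENY
  req#17 t=35ms (window 3): DENY
  req#18 t=36ms (window 3): DENY

Allowed counts by window: 3 3 3 3

Answer: 3 3 3 3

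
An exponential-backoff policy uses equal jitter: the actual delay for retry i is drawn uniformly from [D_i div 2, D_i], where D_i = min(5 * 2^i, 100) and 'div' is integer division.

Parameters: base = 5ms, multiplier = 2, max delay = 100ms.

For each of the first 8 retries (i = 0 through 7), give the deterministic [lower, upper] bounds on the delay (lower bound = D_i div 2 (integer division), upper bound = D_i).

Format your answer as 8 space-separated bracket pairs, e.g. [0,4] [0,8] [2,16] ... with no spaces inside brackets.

Computing bounds per retry:
  i=0: D_i=min(5*2^0,100)=5, bounds=[2,5]
  i=1: D_i=min(5*2^1,100)=10, bounds=[5,10]
  i=2: D_i=min(5*2^2,100)=20, bounds=[10,20]
  i=3: D_i=min(5*2^3,100)=40, bounds=[20,40]
  i=4: D_i=min(5*2^4,100)=80, bounds=[40,80]
  i=5: D_i=min(5*2^5,100)=100, bounds=[50,100]
  i=6: D_i=min(5*2^6,100)=100, bounds=[50,100]
  i=7: D_i=min(5*2^7,100)=100, bounds=[50,100]

Answer: [2,5] [5,10] [10,20] [20,40] [40,80] [50,100] [50,100] [50,100]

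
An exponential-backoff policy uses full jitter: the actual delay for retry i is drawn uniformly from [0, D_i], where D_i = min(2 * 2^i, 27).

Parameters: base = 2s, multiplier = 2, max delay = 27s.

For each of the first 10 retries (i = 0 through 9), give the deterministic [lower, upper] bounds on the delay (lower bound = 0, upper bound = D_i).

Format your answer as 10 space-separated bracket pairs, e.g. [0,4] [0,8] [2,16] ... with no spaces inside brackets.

Answer: [0,2] [0,4] [0,8] [0,16] [0,27] [0,27] [0,27] [0,27] [0,27] [0,27]

Derivation:
Computing bounds per retry:
  i=0: D_i=min(2*2^0,27)=2, bounds=[0,2]
  i=1: D_i=min(2*2^1,27)=4, bounds=[0,4]
  i=2: D_i=min(2*2^2,27)=8, bounds=[0,8]
  i=3: D_i=min(2*2^3,27)=16, bounds=[0,16]
  i=4: D_i=min(2*2^4,27)=27, bounds=[0,27]
  i=5: D_i=min(2*2^5,27)=27, bounds=[0,27]
  i=6: D_i=min(2*2^6,27)=27, bounds=[0,27]
  i=7: D_i=min(2*2^7,27)=27, bounds=[0,27]
  i=8: D_i=min(2*2^8,27)=27, bounds=[0,27]
  i=9: D_i=min(2*2^9,27)=27, bounds=[0,27]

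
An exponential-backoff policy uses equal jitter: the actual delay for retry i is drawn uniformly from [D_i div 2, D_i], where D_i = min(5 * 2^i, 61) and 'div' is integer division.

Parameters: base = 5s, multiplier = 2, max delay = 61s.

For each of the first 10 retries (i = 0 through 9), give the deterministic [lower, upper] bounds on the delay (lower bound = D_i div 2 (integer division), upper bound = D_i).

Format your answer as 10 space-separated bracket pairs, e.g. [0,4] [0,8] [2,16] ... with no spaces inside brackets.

Answer: [2,5] [5,10] [10,20] [20,40] [30,61] [30,61] [30,61] [30,61] [30,61] [30,61]

Derivation:
Computing bounds per retry:
  i=0: D_i=min(5*2^0,61)=5, bounds=[2,5]
  i=1: D_i=min(5*2^1,61)=10, bounds=[5,10]
  i=2: D_i=min(5*2^2,61)=20, bounds=[10,20]
  i=3: D_i=min(5*2^3,61)=40, bounds=[20,40]
  i=4: D_i=min(5*2^4,61)=61, bounds=[30,61]
  i=5: D_i=min(5*2^5,61)=61, bounds=[30,61]
  i=6: D_i=min(5*2^6,61)=61, bounds=[30,61]
  i=7: D_i=min(5*2^7,61)=61, bounds=[30,61]
  i=8: D_i=min(5*2^8,61)=61, bounds=[30,61]
  i=9: D_i=min(5*2^9,61)=61, bounds=[30,61]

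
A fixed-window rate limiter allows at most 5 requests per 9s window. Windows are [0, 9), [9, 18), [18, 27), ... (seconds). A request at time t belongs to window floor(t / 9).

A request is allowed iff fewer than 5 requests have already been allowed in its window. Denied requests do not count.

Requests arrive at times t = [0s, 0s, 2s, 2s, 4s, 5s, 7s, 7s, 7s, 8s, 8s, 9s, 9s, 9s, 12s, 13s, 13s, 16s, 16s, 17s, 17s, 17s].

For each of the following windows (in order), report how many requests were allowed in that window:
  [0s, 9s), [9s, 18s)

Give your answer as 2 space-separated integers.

Answer: 5 5

Derivation:
Processing requests:
  req#1 t=0s (window 0): ALLOW
  req#2 t=0s (window 0): ALLOW
  req#3 t=2s (window 0): ALLOW
  req#4 t=2s (window 0): ALLOW
  req#5 t=4s (window 0): ALLOW
  req#6 t=5s (window 0): DENY
  req#7 t=7s (window 0): DENY
  req#8 t=7s (window 0): DENY
  req#9 t=7s (window 0): DENY
  req#10 t=8s (window 0): DENY
  req#11 t=8s (window 0): DENY
  req#12 t=9s (window 1): ALLOW
  req#13 t=9s (window 1): ALLOW
  req#14 t=9s (window 1): ALLOW
  req#15 t=12s (window 1): ALLOW
  req#16 t=13s (window 1): ALLOW
  req#17 t=13s (window 1): DENY
  req#18 t=16s (window 1): DENY
  req#19 t=16s (window 1): DENY
  req#20 t=17s (window 1): DENY
  req#21 t=17s (window 1): DENY
  req#22 t=17s (window 1): DENY

Allowed counts by window: 5 5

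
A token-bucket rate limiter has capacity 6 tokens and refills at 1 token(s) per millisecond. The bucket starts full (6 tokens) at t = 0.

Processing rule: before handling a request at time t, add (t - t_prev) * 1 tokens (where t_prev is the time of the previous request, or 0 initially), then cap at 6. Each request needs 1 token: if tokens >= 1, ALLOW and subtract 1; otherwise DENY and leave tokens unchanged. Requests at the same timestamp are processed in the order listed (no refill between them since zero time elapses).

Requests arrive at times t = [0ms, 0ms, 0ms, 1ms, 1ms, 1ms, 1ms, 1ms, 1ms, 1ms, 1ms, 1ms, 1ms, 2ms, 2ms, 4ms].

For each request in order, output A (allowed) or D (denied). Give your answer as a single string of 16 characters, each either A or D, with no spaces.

Simulating step by step:
  req#1 t=0ms: ALLOW
  req#2 t=0ms: ALLOW
  req#3 t=0ms: ALLOW
  req#4 t=1ms: ALLOW
  req#5 t=1ms: ALLOW
  req#6 t=1ms: ALLOW
  req#7 t=1ms: ALLOW
  req#8 t=1ms: DENY
  req#9 t=1ms: DENY
  req#10 t=1ms: DENY
  req#11 t=1ms: DENY
  req#12 t=1ms: DENY
  req#13 t=1ms: DENY
  req#14 t=2ms: ALLOW
  req#15 t=2ms: DENY
  req#16 t=4ms: ALLOW

Answer: AAAAAAADDDDDDADA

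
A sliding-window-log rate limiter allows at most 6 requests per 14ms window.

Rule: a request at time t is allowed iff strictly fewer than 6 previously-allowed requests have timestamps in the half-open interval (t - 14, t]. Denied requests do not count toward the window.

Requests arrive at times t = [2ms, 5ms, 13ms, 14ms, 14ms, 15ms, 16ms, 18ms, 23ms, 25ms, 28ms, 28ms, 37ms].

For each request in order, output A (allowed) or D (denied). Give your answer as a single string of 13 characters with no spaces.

Tracking allowed requests in the window:
  req#1 t=2ms: ALLOW
  req#2 t=5ms: ALLOW
  req#3 t=13ms: ALLOW
  req#4 t=14ms: ALLOW
  req#5 t=14ms: ALLOW
  req#6 t=15ms: ALLOW
  req#7 t=16ms: ALLOW
  req#8 t=18ms: DENY
  req#9 t=23ms: ALLOW
  req#10 t=25ms: DENY
  req#11 t=28ms: ALLOW
  req#12 t=28ms: ALLOW
  req#13 t=37ms: ALLOW

Answer: AAAAAAADADAAA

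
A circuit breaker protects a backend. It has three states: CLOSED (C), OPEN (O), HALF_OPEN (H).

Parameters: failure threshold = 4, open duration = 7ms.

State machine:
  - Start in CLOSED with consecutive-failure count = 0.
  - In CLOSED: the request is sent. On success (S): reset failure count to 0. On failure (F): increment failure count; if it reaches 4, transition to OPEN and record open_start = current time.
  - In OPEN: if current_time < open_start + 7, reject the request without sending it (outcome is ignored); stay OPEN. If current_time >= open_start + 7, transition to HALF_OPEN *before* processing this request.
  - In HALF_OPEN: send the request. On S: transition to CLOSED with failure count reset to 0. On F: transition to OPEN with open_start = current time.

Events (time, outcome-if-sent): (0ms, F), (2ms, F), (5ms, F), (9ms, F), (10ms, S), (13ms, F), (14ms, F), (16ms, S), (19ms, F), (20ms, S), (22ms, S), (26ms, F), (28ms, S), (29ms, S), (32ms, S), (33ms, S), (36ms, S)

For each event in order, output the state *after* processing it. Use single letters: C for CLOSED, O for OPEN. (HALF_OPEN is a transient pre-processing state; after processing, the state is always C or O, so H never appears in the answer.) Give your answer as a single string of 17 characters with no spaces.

Answer: CCCOOOOCCCCCCCCCC

Derivation:
State after each event:
  event#1 t=0ms outcome=F: state=CLOSED
  event#2 t=2ms outcome=F: state=CLOSED
  event#3 t=5ms outcome=F: state=CLOSED
  event#4 t=9ms outcome=F: state=OPEN
  event#5 t=10ms outcome=S: state=OPEN
  event#6 t=13ms outcome=F: state=OPEN
  event#7 t=14ms outcome=F: state=OPEN
  event#8 t=16ms outcome=S: state=CLOSED
  event#9 t=19ms outcome=F: state=CLOSED
  event#10 t=20ms outcome=S: state=CLOSED
  event#11 t=22ms outcome=S: state=CLOSED
  event#12 t=26ms outcome=F: state=CLOSED
  event#13 t=28ms outcome=S: state=CLOSED
  event#14 t=29ms outcome=S: state=CLOSED
  event#15 t=32ms outcome=S: state=CLOSED
  event#16 t=33ms outcome=S: state=CLOSED
  event#17 t=36ms outcome=S: state=CLOSED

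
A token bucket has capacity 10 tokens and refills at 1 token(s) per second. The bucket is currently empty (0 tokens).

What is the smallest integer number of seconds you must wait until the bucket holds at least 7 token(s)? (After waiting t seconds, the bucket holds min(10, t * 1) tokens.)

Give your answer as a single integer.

Need t * 1 >= 7, so t >= 7/1.
Smallest integer t = ceil(7/1) = 7.

Answer: 7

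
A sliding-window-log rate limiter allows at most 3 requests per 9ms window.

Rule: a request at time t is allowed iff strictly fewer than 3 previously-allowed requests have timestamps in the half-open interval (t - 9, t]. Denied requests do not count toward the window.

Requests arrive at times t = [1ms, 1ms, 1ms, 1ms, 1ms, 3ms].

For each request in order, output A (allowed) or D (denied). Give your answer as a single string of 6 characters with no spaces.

Answer: AAADDD

Derivation:
Tracking allowed requests in the window:
  req#1 t=1ms: ALLOW
  req#2 t=1ms: ALLOW
  req#3 t=1ms: ALLOW
  req#4 t=1ms: DENY
  req#5 t=1ms: DENY
  req#6 t=3ms: DENY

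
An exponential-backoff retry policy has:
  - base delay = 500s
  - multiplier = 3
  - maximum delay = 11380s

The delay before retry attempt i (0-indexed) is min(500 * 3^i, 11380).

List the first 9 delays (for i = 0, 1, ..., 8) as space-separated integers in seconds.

Answer: 500 1500 4500 11380 11380 11380 11380 11380 11380

Derivation:
Computing each delay:
  i=0: min(500*3^0, 11380) = 500
  i=1: min(500*3^1, 11380) = 1500
  i=2: min(500*3^2, 11380) = 4500
  i=3: min(500*3^3, 11380) = 11380
  i=4: min(500*3^4, 11380) = 11380
  i=5: min(500*3^5, 11380) = 11380
  i=6: min(500*3^6, 11380) = 11380
  i=7: min(500*3^7, 11380) = 11380
  i=8: min(500*3^8, 11380) = 11380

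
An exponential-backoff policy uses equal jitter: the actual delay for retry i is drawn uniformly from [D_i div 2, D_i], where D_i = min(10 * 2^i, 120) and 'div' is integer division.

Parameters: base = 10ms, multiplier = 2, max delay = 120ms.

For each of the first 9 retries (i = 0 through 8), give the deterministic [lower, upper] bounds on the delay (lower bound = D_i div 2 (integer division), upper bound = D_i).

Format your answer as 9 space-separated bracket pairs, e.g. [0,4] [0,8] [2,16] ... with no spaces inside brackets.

Answer: [5,10] [10,20] [20,40] [40,80] [60,120] [60,120] [60,120] [60,120] [60,120]

Derivation:
Computing bounds per retry:
  i=0: D_i=min(10*2^0,120)=10, bounds=[5,10]
  i=1: D_i=min(10*2^1,120)=20, bounds=[10,20]
  i=2: D_i=min(10*2^2,120)=40, bounds=[20,40]
  i=3: D_i=min(10*2^3,120)=80, bounds=[40,80]
  i=4: D_i=min(10*2^4,120)=120, bounds=[60,120]
  i=5: D_i=min(10*2^5,120)=120, bounds=[60,120]
  i=6: D_i=min(10*2^6,120)=120, bounds=[60,120]
  i=7: D_i=min(10*2^7,120)=120, bounds=[60,120]
  i=8: D_i=min(10*2^8,120)=120, bounds=[60,120]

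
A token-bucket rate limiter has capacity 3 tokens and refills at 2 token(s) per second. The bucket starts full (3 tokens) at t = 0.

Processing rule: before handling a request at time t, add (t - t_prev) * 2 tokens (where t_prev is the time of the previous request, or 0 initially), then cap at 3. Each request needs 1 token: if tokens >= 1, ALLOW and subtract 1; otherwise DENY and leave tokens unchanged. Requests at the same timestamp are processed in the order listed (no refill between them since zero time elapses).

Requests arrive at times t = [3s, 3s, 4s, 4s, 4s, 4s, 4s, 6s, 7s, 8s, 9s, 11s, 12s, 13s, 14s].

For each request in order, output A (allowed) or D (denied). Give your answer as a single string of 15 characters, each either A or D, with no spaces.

Simulating step by step:
  req#1 t=3s: ALLOW
  req#2 t=3s: ALLOW
  req#3 t=4s: ALLOW
  req#4 t=4s: ALLOW
  req#5 t=4s: ALLOW
  req#6 t=4s: DENY
  req#7 t=4s: DENY
  req#8 t=6s: ALLOW
  req#9 t=7s: ALLOW
  req#10 t=8s: ALLOW
  req#11 t=9s: ALLOW
  req#12 t=11s: ALLOW
  req#13 t=12s: ALLOW
  req#14 t=13s: ALLOW
  req#15 t=14s: ALLOW

Answer: AAAAADDAAAAAAAA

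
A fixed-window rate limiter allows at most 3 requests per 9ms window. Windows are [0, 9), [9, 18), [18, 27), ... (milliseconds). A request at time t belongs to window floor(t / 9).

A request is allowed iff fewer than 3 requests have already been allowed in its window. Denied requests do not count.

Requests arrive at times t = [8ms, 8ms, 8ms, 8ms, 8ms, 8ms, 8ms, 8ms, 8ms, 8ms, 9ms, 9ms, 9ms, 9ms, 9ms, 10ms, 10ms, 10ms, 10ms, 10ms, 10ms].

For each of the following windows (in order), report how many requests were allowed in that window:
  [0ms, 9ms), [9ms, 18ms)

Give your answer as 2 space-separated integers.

Answer: 3 3

Derivation:
Processing requests:
  req#1 t=8ms (window 0): ALLOW
  req#2 t=8ms (window 0): ALLOW
  req#3 t=8ms (window 0): ALLOW
  req#4 t=8ms (window 0): DENY
  req#5 t=8ms (window 0): DENY
  req#6 t=8ms (window 0): DENY
  req#7 t=8ms (window 0): DENY
  req#8 t=8ms (window 0): DENY
  req#9 t=8ms (window 0): DENY
  req#10 t=8ms (window 0): DENY
  req#11 t=9ms (window 1): ALLOW
  req#12 t=9ms (window 1): ALLOW
  req#13 t=9ms (window 1): ALLOW
  req#14 t=9ms (window 1): DENY
  req#15 t=9ms (window 1): DENY
  req#16 t=10ms (window 1): DENY
  req#17 t=10ms (window 1): DENY
  req#18 t=10ms (window 1): DENY
  req#19 t=10ms (window 1): DENY
  req#20 t=10ms (window 1): DENY
  req#21 t=10ms (window 1): DENY

Allowed counts by window: 3 3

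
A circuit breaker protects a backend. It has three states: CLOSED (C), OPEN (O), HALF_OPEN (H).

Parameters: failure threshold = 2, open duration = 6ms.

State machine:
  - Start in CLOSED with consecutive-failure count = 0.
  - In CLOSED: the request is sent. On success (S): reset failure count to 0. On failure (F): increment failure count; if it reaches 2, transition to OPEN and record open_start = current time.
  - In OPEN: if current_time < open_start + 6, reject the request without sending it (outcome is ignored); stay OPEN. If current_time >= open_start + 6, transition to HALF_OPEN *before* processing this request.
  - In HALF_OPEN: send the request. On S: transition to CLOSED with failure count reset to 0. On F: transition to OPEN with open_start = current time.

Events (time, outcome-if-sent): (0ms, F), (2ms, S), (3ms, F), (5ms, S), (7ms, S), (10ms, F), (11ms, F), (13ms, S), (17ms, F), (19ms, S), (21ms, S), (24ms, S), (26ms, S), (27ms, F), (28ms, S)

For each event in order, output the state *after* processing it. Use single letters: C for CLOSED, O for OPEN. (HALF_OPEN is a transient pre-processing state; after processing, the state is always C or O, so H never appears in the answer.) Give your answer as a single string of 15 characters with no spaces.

Answer: CCCCCCOOOOOCCCC

Derivation:
State after each event:
  event#1 t=0ms outcome=F: state=CLOSED
  event#2 t=2ms outcome=S: state=CLOSED
  event#3 t=3ms outcome=F: state=CLOSED
  event#4 t=5ms outcome=S: state=CLOSED
  event#5 t=7ms outcome=S: state=CLOSED
  event#6 t=10ms outcome=F: state=CLOSED
  event#7 t=11ms outcome=F: state=OPEN
  event#8 t=13ms outcome=S: state=OPEN
  event#9 t=17ms outcome=F: state=OPEN
  event#10 t=19ms outcome=S: state=OPEN
  event#11 t=21ms outcome=S: state=OPEN
  event#12 t=24ms outcome=S: state=CLOSED
  event#13 t=26ms outcome=S: state=CLOSED
  event#14 t=27ms outcome=F: state=CLOSED
  event#15 t=28ms outcome=S: state=CLOSED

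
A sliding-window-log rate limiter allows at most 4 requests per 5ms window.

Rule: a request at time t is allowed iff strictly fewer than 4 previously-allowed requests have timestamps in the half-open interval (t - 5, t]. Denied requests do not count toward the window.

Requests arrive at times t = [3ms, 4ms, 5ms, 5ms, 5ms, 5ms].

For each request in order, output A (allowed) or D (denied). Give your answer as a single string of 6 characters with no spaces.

Answer: AAAADD

Derivation:
Tracking allowed requests in the window:
  req#1 t=3ms: ALLOW
  req#2 t=4ms: ALLOW
  req#3 t=5ms: ALLOW
  req#4 t=5ms: ALLOW
  req#5 t=5ms: DENY
  req#6 t=5ms: DENY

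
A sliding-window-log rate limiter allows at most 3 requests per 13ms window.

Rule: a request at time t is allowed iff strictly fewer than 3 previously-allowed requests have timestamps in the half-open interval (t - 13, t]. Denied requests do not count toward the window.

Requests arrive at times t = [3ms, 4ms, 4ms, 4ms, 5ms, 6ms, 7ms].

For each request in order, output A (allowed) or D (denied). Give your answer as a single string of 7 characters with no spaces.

Tracking allowed requests in the window:
  req#1 t=3ms: ALLOW
  req#2 t=4ms: ALLOW
  req#3 t=4ms: ALLOW
  req#4 t=4ms: DENY
  req#5 t=5ms: DENY
  req#6 t=6ms: DENY
  req#7 t=7ms: DENY

Answer: AAADDDD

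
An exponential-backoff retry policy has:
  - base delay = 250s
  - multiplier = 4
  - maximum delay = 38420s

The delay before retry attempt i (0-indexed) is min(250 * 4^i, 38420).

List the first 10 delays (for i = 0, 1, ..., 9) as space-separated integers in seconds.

Answer: 250 1000 4000 16000 38420 38420 38420 38420 38420 38420

Derivation:
Computing each delay:
  i=0: min(250*4^0, 38420) = 250
  i=1: min(250*4^1, 38420) = 1000
  i=2: min(250*4^2, 38420) = 4000
  i=3: min(250*4^3, 38420) = 16000
  i=4: min(250*4^4, 38420) = 38420
  i=5: min(250*4^5, 38420) = 38420
  i=6: min(250*4^6, 38420) = 38420
  i=7: min(250*4^7, 38420) = 38420
  i=8: min(250*4^8, 38420) = 38420
  i=9: min(250*4^9, 38420) = 38420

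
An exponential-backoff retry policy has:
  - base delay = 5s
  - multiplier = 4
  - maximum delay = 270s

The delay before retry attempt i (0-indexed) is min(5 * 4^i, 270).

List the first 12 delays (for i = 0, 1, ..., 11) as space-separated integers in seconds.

Answer: 5 20 80 270 270 270 270 270 270 270 270 270

Derivation:
Computing each delay:
  i=0: min(5*4^0, 270) = 5
  i=1: min(5*4^1, 270) = 20
  i=2: min(5*4^2, 270) = 80
  i=3: min(5*4^3, 270) = 270
  i=4: min(5*4^4, 270) = 270
  i=5: min(5*4^5, 270) = 270
  i=6: min(5*4^6, 270) = 270
  i=7: min(5*4^7, 270) = 270
  i=8: min(5*4^8, 270) = 270
  i=9: min(5*4^9, 270) = 270
  i=10: min(5*4^10, 270) = 270
  i=11: min(5*4^11, 270) = 270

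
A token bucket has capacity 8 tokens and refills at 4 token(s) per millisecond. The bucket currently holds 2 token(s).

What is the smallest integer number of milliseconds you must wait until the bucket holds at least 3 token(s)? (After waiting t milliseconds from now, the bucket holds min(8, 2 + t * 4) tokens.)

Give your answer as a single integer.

Answer: 1

Derivation:
Need 2 + t * 4 >= 3, so t >= 1/4.
Smallest integer t = ceil(1/4) = 1.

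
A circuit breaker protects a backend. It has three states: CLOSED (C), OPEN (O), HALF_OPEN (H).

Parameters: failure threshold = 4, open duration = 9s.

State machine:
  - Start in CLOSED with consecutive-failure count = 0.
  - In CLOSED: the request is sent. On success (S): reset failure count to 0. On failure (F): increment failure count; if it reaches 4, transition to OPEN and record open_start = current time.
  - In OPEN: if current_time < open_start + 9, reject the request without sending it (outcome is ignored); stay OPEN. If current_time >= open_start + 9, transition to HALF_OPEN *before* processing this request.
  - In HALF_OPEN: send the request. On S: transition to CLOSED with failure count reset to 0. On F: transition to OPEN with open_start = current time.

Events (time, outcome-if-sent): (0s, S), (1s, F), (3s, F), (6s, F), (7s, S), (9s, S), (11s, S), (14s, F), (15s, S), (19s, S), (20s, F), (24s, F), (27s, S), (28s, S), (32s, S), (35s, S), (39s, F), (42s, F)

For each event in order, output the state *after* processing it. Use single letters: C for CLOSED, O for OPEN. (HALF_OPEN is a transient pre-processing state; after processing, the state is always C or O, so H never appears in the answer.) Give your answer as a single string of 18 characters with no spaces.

Answer: CCCCCCCCCCCCCCCCCC

Derivation:
State after each event:
  event#1 t=0s outcome=S: state=CLOSED
  event#2 t=1s outcome=F: state=CLOSED
  event#3 t=3s outcome=F: state=CLOSED
  event#4 t=6s outcome=F: state=CLOSED
  event#5 t=7s outcome=S: state=CLOSED
  event#6 t=9s outcome=S: state=CLOSED
  event#7 t=11s outcome=S: state=CLOSED
  event#8 t=14s outcome=F: state=CLOSED
  event#9 t=15s outcome=S: state=CLOSED
  event#10 t=19s outcome=S: state=CLOSED
  event#11 t=20s outcome=F: state=CLOSED
  event#12 t=24s outcome=F: state=CLOSED
  event#13 t=27s outcome=S: state=CLOSED
  event#14 t=28s outcome=S: state=CLOSED
  event#15 t=32s outcome=S: state=CLOSED
  event#16 t=35s outcome=S: state=CLOSED
  event#17 t=39s outcome=F: state=CLOSED
  event#18 t=42s outcome=F: state=CLOSED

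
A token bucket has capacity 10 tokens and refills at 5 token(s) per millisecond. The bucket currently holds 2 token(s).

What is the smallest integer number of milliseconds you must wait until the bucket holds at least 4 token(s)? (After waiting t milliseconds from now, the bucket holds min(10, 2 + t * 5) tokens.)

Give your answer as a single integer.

Need 2 + t * 5 >= 4, so t >= 2/5.
Smallest integer t = ceil(2/5) = 1.

Answer: 1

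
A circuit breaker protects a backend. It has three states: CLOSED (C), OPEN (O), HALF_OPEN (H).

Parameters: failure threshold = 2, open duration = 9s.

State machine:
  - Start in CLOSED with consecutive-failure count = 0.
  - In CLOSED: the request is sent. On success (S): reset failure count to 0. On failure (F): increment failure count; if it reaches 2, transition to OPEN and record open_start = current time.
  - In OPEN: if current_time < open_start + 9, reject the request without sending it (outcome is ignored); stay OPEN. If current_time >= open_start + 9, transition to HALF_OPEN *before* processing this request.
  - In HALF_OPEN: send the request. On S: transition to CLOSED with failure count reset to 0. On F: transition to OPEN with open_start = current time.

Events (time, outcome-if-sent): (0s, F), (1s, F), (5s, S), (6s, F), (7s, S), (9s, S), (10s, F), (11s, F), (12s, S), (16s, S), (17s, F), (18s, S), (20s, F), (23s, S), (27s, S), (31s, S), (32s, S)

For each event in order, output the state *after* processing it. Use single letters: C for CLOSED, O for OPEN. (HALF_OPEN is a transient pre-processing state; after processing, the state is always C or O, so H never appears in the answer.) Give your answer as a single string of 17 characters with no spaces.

State after each event:
  event#1 t=0s outcome=F: state=CLOSED
  event#2 t=1s outcome=F: state=OPEN
  event#3 t=5s outcome=S: state=OPEN
  event#4 t=6s outcome=F: state=OPEN
  event#5 t=7s outcome=S: state=OPEN
  event#6 t=9s outcome=S: state=OPEN
  event#7 t=10s outcome=F: state=OPEN
  event#8 t=11s outcome=F: state=OPEN
  event#9 t=12s outcome=S: state=OPEN
  event#10 t=16s outcome=S: state=OPEN
  event#11 t=17s outcome=F: state=OPEN
  event#12 t=18s outcome=S: state=OPEN
  event#13 t=20s outcome=F: state=OPEN
  event#14 t=23s outcome=S: state=OPEN
  event#15 t=27s outcome=S: state=OPEN
  event#16 t=31s outcome=S: state=CLOSED
  event#17 t=32s outcome=S: state=CLOSED

Answer: COOOOOOOOOOOOOOCC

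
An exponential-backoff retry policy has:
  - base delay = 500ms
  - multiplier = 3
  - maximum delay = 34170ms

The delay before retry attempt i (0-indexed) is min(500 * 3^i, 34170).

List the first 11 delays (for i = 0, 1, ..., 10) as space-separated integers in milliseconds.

Answer: 500 1500 4500 13500 34170 34170 34170 34170 34170 34170 34170

Derivation:
Computing each delay:
  i=0: min(500*3^0, 34170) = 500
  i=1: min(500*3^1, 34170) = 1500
  i=2: min(500*3^2, 34170) = 4500
  i=3: min(500*3^3, 34170) = 13500
  i=4: min(500*3^4, 34170) = 34170
  i=5: min(500*3^5, 34170) = 34170
  i=6: min(500*3^6, 34170) = 34170
  i=7: min(500*3^7, 34170) = 34170
  i=8: min(500*3^8, 34170) = 34170
  i=9: min(500*3^9, 34170) = 34170
  i=10: min(500*3^10, 34170) = 34170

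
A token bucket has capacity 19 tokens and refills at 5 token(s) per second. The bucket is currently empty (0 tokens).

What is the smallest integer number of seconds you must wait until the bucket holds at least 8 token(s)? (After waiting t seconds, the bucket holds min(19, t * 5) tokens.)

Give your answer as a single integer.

Need t * 5 >= 8, so t >= 8/5.
Smallest integer t = ceil(8/5) = 2.

Answer: 2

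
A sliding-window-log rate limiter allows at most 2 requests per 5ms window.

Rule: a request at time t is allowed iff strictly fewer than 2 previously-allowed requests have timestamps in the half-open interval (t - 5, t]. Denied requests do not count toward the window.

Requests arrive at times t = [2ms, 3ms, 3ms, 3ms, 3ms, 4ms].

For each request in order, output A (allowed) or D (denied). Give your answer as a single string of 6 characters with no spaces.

Answer: AADDDD

Derivation:
Tracking allowed requests in the window:
  req#1 t=2ms: ALLOW
  req#2 t=3ms: ALLOW
  req#3 t=3ms: DENY
  req#4 t=3ms: DENY
  req#5 t=3ms: DENY
  req#6 t=4ms: DENY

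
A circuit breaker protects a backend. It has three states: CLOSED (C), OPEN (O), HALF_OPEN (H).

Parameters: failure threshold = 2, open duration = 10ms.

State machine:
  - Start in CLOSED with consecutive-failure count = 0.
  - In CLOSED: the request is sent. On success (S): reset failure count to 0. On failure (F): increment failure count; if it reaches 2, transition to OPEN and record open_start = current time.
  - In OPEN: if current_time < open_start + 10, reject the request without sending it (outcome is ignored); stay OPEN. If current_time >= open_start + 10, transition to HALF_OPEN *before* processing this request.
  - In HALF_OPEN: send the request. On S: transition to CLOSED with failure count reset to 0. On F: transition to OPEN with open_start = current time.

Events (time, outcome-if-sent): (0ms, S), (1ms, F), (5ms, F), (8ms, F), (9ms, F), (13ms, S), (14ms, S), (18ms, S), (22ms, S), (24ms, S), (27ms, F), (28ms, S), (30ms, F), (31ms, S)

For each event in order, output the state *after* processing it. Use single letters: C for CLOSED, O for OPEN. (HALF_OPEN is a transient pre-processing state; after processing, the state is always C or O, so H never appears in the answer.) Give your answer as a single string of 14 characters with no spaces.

Answer: CCOOOOOCCCCCCC

Derivation:
State after each event:
  event#1 t=0ms outcome=S: state=CLOSED
  event#2 t=1ms outcome=F: state=CLOSED
  event#3 t=5ms outcome=F: state=OPEN
  event#4 t=8ms outcome=F: state=OPEN
  event#5 t=9ms outcome=F: state=OPEN
  event#6 t=13ms outcome=S: state=OPEN
  event#7 t=14ms outcome=S: state=OPEN
  event#8 t=18ms outcome=S: state=CLOSED
  event#9 t=22ms outcome=S: state=CLOSED
  event#10 t=24ms outcome=S: state=CLOSED
  event#11 t=27ms outcome=F: state=CLOSED
  event#12 t=28ms outcome=S: state=CLOSED
  event#13 t=30ms outcome=F: state=CLOSED
  event#14 t=31ms outcome=S: state=CLOSED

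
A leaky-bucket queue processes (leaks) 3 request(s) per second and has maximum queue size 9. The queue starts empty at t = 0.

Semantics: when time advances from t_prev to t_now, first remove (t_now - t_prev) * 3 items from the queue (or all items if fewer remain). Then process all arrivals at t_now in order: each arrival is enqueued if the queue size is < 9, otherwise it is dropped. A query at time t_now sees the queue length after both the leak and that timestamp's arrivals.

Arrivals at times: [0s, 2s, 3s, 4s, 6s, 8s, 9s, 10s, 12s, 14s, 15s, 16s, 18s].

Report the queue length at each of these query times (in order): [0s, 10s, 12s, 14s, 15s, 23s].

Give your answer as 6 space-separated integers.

Queue lengths at query times:
  query t=0s: backlog = 1
  query t=10s: backlog = 1
  query t=12s: backlog = 1
  query t=14s: backlog = 1
  query t=15s: backlog = 1
  query t=23s: backlog = 0

Answer: 1 1 1 1 1 0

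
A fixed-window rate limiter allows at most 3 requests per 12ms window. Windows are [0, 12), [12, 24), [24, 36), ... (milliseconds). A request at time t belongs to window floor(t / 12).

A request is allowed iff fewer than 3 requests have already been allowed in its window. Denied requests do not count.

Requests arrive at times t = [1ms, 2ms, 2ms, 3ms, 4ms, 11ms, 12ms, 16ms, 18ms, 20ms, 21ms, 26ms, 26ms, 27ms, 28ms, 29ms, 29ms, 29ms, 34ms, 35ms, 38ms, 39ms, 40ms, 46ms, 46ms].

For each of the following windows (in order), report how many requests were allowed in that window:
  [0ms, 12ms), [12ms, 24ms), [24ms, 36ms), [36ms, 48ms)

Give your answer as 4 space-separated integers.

Processing requests:
  req#1 t=1ms (window 0): ALLOW
  req#2 t=2ms (window 0): ALLOW
  req#3 t=2ms (window 0): ALLOW
  req#4 t=3ms (window 0): DENY
  req#5 t=4ms (window 0): DENY
  req#6 t=11ms (window 0): DENY
  req#7 t=12ms (window 1): ALLOW
  req#8 t=16ms (window 1): ALLOW
  req#9 t=18ms (window 1): ALLOW
  req#10 t=20ms (window 1): DENY
  req#11 t=21ms (window 1): DENY
  req#12 t=26ms (window 2): ALLOW
  req#13 t=26ms (window 2): ALLOW
  req#14 t=27ms (window 2): ALLOW
  req#15 t=28ms (window 2): DENY
  req#16 t=29ms (window 2): DENY
  req#17 t=29ms (window 2): DENY
  req#18 t=29ms (window 2): DENY
  req#19 t=34ms (window 2): DENY
  req#20 t=35ms (window 2): DENY
  req#21 t=38ms (window 3): ALLOW
  req#22 t=39ms (window 3): ALLOW
  req#23 t=40ms (window 3): ALLOW
  req#24 t=46ms (window 3): DENY
  req#25 t=46ms (window 3): DENY

Allowed counts by window: 3 3 3 3

Answer: 3 3 3 3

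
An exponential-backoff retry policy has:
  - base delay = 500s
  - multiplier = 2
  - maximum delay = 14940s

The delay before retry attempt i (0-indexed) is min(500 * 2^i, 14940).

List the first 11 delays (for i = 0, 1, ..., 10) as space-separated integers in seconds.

Computing each delay:
  i=0: min(500*2^0, 14940) = 500
  i=1: min(500*2^1, 14940) = 1000
  i=2: min(500*2^2, 14940) = 2000
  i=3: min(500*2^3, 14940) = 4000
  i=4: min(500*2^4, 14940) = 8000
  i=5: min(500*2^5, 14940) = 14940
  i=6: min(500*2^6, 14940) = 14940
  i=7: min(500*2^7, 14940) = 14940
  i=8: min(500*2^8, 14940) = 14940
  i=9: min(500*2^9, 14940) = 14940
  i=10: min(500*2^10, 14940) = 14940

Answer: 500 1000 2000 4000 8000 14940 14940 14940 14940 14940 14940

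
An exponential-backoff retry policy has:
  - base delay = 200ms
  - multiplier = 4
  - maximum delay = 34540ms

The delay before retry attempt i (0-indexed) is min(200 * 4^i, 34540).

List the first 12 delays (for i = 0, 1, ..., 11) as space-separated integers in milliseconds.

Computing each delay:
  i=0: min(200*4^0, 34540) = 200
  i=1: min(200*4^1, 34540) = 800
  i=2: min(200*4^2, 34540) = 3200
  i=3: min(200*4^3, 34540) = 12800
  i=4: min(200*4^4, 34540) = 34540
  i=5: min(200*4^5, 34540) = 34540
  i=6: min(200*4^6, 34540) = 34540
  i=7: min(200*4^7, 34540) = 34540
  i=8: min(200*4^8, 34540) = 34540
  i=9: min(200*4^9, 34540) = 34540
  i=10: min(200*4^10, 34540) = 34540
  i=11: min(200*4^11, 34540) = 34540

Answer: 200 800 3200 12800 34540 34540 34540 34540 34540 34540 34540 34540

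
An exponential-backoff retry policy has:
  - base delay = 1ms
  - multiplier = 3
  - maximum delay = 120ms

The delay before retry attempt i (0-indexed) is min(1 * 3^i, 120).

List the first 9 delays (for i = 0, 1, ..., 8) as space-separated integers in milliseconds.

Computing each delay:
  i=0: min(1*3^0, 120) = 1
  i=1: min(1*3^1, 120) = 3
  i=2: min(1*3^2, 120) = 9
  i=3: min(1*3^3, 120) = 27
  i=4: min(1*3^4, 120) = 81
  i=5: min(1*3^5, 120) = 120
  i=6: min(1*3^6, 120) = 120
  i=7: min(1*3^7, 120) = 120
  i=8: min(1*3^8, 120) = 120

Answer: 1 3 9 27 81 120 120 120 120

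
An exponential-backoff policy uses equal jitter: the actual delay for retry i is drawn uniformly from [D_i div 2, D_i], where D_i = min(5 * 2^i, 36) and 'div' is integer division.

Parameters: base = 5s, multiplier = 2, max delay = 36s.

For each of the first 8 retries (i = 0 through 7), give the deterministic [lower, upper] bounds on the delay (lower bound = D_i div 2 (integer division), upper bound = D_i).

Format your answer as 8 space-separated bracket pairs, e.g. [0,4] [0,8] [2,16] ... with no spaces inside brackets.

Computing bounds per retry:
  i=0: D_i=min(5*2^0,36)=5, bounds=[2,5]
  i=1: D_i=min(5*2^1,36)=10, bounds=[5,10]
  i=2: D_i=min(5*2^2,36)=20, bounds=[10,20]
  i=3: D_i=min(5*2^3,36)=36, bounds=[18,36]
  i=4: D_i=min(5*2^4,36)=36, bounds=[18,36]
  i=5: D_i=min(5*2^5,36)=36, bounds=[18,36]
  i=6: D_i=min(5*2^6,36)=36, bounds=[18,36]
  i=7: D_i=min(5*2^7,36)=36, bounds=[18,36]

Answer: [2,5] [5,10] [10,20] [18,36] [18,36] [18,36] [18,36] [18,36]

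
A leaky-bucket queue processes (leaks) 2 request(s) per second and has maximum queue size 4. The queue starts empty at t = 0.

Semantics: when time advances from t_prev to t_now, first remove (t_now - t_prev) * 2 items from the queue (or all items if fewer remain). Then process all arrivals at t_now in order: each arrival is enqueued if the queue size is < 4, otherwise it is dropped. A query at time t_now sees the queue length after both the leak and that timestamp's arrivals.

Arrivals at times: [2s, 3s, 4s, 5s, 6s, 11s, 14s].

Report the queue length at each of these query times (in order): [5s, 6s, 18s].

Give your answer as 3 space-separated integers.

Queue lengths at query times:
  query t=5s: backlog = 1
  query t=6s: backlog = 1
  query t=18s: backlog = 0

Answer: 1 1 0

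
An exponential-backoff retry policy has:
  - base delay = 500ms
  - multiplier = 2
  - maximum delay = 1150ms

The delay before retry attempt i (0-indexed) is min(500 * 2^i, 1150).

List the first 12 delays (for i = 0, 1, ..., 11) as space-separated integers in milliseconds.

Answer: 500 1000 1150 1150 1150 1150 1150 1150 1150 1150 1150 1150

Derivation:
Computing each delay:
  i=0: min(500*2^0, 1150) = 500
  i=1: min(500*2^1, 1150) = 1000
  i=2: min(500*2^2, 1150) = 1150
  i=3: min(500*2^3, 1150) = 1150
  i=4: min(500*2^4, 1150) = 1150
  i=5: min(500*2^5, 1150) = 1150
  i=6: min(500*2^6, 1150) = 1150
  i=7: min(500*2^7, 1150) = 1150
  i=8: min(500*2^8, 1150) = 1150
  i=9: min(500*2^9, 1150) = 1150
  i=10: min(500*2^10, 1150) = 1150
  i=11: min(500*2^11, 1150) = 1150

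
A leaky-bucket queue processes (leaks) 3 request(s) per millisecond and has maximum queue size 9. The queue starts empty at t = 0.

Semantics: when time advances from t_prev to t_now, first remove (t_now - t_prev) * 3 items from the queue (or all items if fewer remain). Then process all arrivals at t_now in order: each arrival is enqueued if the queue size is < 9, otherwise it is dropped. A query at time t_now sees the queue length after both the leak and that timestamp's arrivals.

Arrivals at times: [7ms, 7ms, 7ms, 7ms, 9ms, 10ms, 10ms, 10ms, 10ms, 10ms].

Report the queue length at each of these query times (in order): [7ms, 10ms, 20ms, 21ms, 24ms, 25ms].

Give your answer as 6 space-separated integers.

Queue lengths at query times:
  query t=7ms: backlog = 4
  query t=10ms: backlog = 5
  query t=20ms: backlog = 0
  query t=21ms: backlog = 0
  query t=24ms: backlog = 0
  query t=25ms: backlog = 0

Answer: 4 5 0 0 0 0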